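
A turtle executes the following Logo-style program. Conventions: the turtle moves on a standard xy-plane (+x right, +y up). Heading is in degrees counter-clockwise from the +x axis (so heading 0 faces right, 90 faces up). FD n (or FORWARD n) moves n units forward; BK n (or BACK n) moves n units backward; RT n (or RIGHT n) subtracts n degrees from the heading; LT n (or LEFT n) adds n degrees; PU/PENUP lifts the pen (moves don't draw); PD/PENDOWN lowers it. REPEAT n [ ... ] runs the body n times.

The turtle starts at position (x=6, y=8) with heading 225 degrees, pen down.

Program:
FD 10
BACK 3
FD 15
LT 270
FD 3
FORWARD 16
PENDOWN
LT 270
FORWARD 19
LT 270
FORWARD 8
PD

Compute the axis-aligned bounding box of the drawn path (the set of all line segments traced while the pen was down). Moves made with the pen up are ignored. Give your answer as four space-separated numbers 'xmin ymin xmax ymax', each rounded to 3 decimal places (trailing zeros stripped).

Answer: -22.991 -7.556 6 19.314

Derivation:
Executing turtle program step by step:
Start: pos=(6,8), heading=225, pen down
FD 10: (6,8) -> (-1.071,0.929) [heading=225, draw]
BK 3: (-1.071,0.929) -> (1.05,3.05) [heading=225, draw]
FD 15: (1.05,3.05) -> (-9.556,-7.556) [heading=225, draw]
LT 270: heading 225 -> 135
FD 3: (-9.556,-7.556) -> (-11.678,-5.435) [heading=135, draw]
FD 16: (-11.678,-5.435) -> (-22.991,5.879) [heading=135, draw]
PD: pen down
LT 270: heading 135 -> 45
FD 19: (-22.991,5.879) -> (-9.556,19.314) [heading=45, draw]
LT 270: heading 45 -> 315
FD 8: (-9.556,19.314) -> (-3.899,13.657) [heading=315, draw]
PD: pen down
Final: pos=(-3.899,13.657), heading=315, 7 segment(s) drawn

Segment endpoints: x in {-22.991, -11.678, -9.556, -9.556, -3.899, -1.071, 1.05, 6}, y in {-7.556, -5.435, 0.929, 3.05, 5.879, 8, 13.657, 19.314}
xmin=-22.991, ymin=-7.556, xmax=6, ymax=19.314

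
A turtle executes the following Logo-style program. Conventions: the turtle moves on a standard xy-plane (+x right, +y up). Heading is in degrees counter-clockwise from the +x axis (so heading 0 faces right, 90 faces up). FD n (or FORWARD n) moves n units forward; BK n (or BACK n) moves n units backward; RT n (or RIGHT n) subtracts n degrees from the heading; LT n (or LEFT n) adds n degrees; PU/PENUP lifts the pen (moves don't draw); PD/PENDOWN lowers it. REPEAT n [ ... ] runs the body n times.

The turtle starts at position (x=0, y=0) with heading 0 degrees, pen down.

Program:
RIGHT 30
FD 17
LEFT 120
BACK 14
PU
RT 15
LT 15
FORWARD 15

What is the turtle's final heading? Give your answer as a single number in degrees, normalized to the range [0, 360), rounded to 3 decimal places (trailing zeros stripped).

Answer: 90

Derivation:
Executing turtle program step by step:
Start: pos=(0,0), heading=0, pen down
RT 30: heading 0 -> 330
FD 17: (0,0) -> (14.722,-8.5) [heading=330, draw]
LT 120: heading 330 -> 90
BK 14: (14.722,-8.5) -> (14.722,-22.5) [heading=90, draw]
PU: pen up
RT 15: heading 90 -> 75
LT 15: heading 75 -> 90
FD 15: (14.722,-22.5) -> (14.722,-7.5) [heading=90, move]
Final: pos=(14.722,-7.5), heading=90, 2 segment(s) drawn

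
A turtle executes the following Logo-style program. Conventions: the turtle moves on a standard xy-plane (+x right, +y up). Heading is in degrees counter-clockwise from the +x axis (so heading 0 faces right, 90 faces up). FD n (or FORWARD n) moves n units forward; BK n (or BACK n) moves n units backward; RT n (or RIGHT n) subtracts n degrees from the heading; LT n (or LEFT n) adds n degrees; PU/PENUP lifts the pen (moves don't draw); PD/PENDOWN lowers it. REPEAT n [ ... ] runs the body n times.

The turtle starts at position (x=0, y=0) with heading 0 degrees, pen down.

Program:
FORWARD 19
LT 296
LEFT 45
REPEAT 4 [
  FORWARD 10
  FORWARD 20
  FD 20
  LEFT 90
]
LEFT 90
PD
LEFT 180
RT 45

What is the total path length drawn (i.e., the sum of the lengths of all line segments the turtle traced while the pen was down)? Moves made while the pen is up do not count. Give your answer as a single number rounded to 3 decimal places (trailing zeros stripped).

Executing turtle program step by step:
Start: pos=(0,0), heading=0, pen down
FD 19: (0,0) -> (19,0) [heading=0, draw]
LT 296: heading 0 -> 296
LT 45: heading 296 -> 341
REPEAT 4 [
  -- iteration 1/4 --
  FD 10: (19,0) -> (28.455,-3.256) [heading=341, draw]
  FD 20: (28.455,-3.256) -> (47.366,-9.767) [heading=341, draw]
  FD 20: (47.366,-9.767) -> (66.276,-16.278) [heading=341, draw]
  LT 90: heading 341 -> 71
  -- iteration 2/4 --
  FD 10: (66.276,-16.278) -> (69.532,-6.823) [heading=71, draw]
  FD 20: (69.532,-6.823) -> (76.043,12.087) [heading=71, draw]
  FD 20: (76.043,12.087) -> (82.554,30.998) [heading=71, draw]
  LT 90: heading 71 -> 161
  -- iteration 3/4 --
  FD 10: (82.554,30.998) -> (73.099,34.253) [heading=161, draw]
  FD 20: (73.099,34.253) -> (54.189,40.765) [heading=161, draw]
  FD 20: (54.189,40.765) -> (35.278,47.276) [heading=161, draw]
  LT 90: heading 161 -> 251
  -- iteration 4/4 --
  FD 10: (35.278,47.276) -> (32.023,37.821) [heading=251, draw]
  FD 20: (32.023,37.821) -> (25.511,18.91) [heading=251, draw]
  FD 20: (25.511,18.91) -> (19,0) [heading=251, draw]
  LT 90: heading 251 -> 341
]
LT 90: heading 341 -> 71
PD: pen down
LT 180: heading 71 -> 251
RT 45: heading 251 -> 206
Final: pos=(19,0), heading=206, 13 segment(s) drawn

Segment lengths:
  seg 1: (0,0) -> (19,0), length = 19
  seg 2: (19,0) -> (28.455,-3.256), length = 10
  seg 3: (28.455,-3.256) -> (47.366,-9.767), length = 20
  seg 4: (47.366,-9.767) -> (66.276,-16.278), length = 20
  seg 5: (66.276,-16.278) -> (69.532,-6.823), length = 10
  seg 6: (69.532,-6.823) -> (76.043,12.087), length = 20
  seg 7: (76.043,12.087) -> (82.554,30.998), length = 20
  seg 8: (82.554,30.998) -> (73.099,34.253), length = 10
  seg 9: (73.099,34.253) -> (54.189,40.765), length = 20
  seg 10: (54.189,40.765) -> (35.278,47.276), length = 20
  seg 11: (35.278,47.276) -> (32.023,37.821), length = 10
  seg 12: (32.023,37.821) -> (25.511,18.91), length = 20
  seg 13: (25.511,18.91) -> (19,0), length = 20
Total = 219

Answer: 219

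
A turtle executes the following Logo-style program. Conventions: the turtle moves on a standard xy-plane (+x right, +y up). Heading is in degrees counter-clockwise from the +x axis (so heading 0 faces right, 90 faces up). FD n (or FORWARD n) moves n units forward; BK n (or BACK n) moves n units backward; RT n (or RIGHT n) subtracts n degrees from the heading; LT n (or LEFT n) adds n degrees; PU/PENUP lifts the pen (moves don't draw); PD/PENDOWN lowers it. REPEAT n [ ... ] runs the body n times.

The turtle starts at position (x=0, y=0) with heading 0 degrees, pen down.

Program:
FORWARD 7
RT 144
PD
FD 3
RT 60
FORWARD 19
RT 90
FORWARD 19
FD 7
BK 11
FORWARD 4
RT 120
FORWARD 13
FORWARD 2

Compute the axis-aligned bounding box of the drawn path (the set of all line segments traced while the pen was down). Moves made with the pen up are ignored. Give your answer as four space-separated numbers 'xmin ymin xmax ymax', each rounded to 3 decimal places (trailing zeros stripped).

Answer: -12.784 -1.763 7 29.717

Derivation:
Executing turtle program step by step:
Start: pos=(0,0), heading=0, pen down
FD 7: (0,0) -> (7,0) [heading=0, draw]
RT 144: heading 0 -> 216
PD: pen down
FD 3: (7,0) -> (4.573,-1.763) [heading=216, draw]
RT 60: heading 216 -> 156
FD 19: (4.573,-1.763) -> (-12.784,5.965) [heading=156, draw]
RT 90: heading 156 -> 66
FD 19: (-12.784,5.965) -> (-5.056,23.322) [heading=66, draw]
FD 7: (-5.056,23.322) -> (-2.209,29.717) [heading=66, draw]
BK 11: (-2.209,29.717) -> (-6.683,19.668) [heading=66, draw]
FD 4: (-6.683,19.668) -> (-5.056,23.322) [heading=66, draw]
RT 120: heading 66 -> 306
FD 13: (-5.056,23.322) -> (2.585,12.805) [heading=306, draw]
FD 2: (2.585,12.805) -> (3.76,11.187) [heading=306, draw]
Final: pos=(3.76,11.187), heading=306, 9 segment(s) drawn

Segment endpoints: x in {-12.784, -6.683, -5.056, -2.209, 0, 2.585, 3.76, 4.573, 7}, y in {-1.763, 0, 5.965, 11.187, 12.805, 19.668, 23.322, 29.717}
xmin=-12.784, ymin=-1.763, xmax=7, ymax=29.717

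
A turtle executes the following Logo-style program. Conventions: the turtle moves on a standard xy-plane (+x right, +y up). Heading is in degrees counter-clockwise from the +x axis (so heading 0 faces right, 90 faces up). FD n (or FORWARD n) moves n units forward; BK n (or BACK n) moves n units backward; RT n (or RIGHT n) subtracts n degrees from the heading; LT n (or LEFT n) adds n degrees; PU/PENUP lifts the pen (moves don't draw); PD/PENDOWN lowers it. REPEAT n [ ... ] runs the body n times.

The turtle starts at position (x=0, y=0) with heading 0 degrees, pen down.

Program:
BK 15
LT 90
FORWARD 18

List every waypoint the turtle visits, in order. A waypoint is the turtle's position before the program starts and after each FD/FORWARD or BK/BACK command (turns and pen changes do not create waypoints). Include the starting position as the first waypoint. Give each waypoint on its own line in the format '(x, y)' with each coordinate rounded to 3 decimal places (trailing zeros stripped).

Executing turtle program step by step:
Start: pos=(0,0), heading=0, pen down
BK 15: (0,0) -> (-15,0) [heading=0, draw]
LT 90: heading 0 -> 90
FD 18: (-15,0) -> (-15,18) [heading=90, draw]
Final: pos=(-15,18), heading=90, 2 segment(s) drawn
Waypoints (3 total):
(0, 0)
(-15, 0)
(-15, 18)

Answer: (0, 0)
(-15, 0)
(-15, 18)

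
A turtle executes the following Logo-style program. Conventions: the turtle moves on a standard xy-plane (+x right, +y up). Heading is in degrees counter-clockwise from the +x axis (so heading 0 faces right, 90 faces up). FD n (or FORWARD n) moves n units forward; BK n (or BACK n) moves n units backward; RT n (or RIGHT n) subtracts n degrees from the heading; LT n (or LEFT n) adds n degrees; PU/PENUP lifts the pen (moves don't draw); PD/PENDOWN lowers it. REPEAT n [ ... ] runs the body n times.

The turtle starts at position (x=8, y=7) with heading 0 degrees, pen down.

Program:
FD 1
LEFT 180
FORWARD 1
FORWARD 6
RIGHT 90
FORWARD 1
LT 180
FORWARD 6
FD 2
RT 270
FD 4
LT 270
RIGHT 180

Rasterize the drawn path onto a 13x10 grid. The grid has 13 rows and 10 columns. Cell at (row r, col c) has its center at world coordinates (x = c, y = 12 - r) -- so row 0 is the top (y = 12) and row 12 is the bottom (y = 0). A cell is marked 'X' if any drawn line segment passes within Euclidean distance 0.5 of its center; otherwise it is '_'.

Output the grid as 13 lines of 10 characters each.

Answer: __________
__________
__________
__________
__X_______
__XXXXXXXX
__X_______
__X_______
__X_______
__X_______
__X_______
__X_______
__XXXXX___

Derivation:
Segment 0: (8,7) -> (9,7)
Segment 1: (9,7) -> (8,7)
Segment 2: (8,7) -> (2,7)
Segment 3: (2,7) -> (2,8)
Segment 4: (2,8) -> (2,2)
Segment 5: (2,2) -> (2,0)
Segment 6: (2,0) -> (6,0)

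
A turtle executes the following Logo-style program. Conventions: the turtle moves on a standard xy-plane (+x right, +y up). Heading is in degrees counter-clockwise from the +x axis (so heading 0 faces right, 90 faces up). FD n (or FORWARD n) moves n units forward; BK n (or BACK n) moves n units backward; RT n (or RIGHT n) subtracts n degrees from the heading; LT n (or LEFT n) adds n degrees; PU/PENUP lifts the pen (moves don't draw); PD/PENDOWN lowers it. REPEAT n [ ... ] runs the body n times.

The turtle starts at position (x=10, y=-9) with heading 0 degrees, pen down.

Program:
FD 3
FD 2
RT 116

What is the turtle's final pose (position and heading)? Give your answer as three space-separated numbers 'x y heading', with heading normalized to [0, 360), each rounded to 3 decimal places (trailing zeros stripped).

Answer: 15 -9 244

Derivation:
Executing turtle program step by step:
Start: pos=(10,-9), heading=0, pen down
FD 3: (10,-9) -> (13,-9) [heading=0, draw]
FD 2: (13,-9) -> (15,-9) [heading=0, draw]
RT 116: heading 0 -> 244
Final: pos=(15,-9), heading=244, 2 segment(s) drawn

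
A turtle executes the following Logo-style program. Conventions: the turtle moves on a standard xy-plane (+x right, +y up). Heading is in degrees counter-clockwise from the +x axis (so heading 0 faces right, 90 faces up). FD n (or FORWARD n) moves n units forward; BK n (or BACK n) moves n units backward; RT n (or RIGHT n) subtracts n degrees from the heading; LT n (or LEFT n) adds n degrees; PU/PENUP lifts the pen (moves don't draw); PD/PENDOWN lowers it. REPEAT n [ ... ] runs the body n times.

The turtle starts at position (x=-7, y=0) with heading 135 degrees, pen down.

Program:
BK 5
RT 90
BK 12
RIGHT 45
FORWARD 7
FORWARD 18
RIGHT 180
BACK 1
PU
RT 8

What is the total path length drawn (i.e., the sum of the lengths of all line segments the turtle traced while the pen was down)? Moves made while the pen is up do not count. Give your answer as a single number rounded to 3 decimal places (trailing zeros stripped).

Answer: 43

Derivation:
Executing turtle program step by step:
Start: pos=(-7,0), heading=135, pen down
BK 5: (-7,0) -> (-3.464,-3.536) [heading=135, draw]
RT 90: heading 135 -> 45
BK 12: (-3.464,-3.536) -> (-11.95,-12.021) [heading=45, draw]
RT 45: heading 45 -> 0
FD 7: (-11.95,-12.021) -> (-4.95,-12.021) [heading=0, draw]
FD 18: (-4.95,-12.021) -> (13.05,-12.021) [heading=0, draw]
RT 180: heading 0 -> 180
BK 1: (13.05,-12.021) -> (14.05,-12.021) [heading=180, draw]
PU: pen up
RT 8: heading 180 -> 172
Final: pos=(14.05,-12.021), heading=172, 5 segment(s) drawn

Segment lengths:
  seg 1: (-7,0) -> (-3.464,-3.536), length = 5
  seg 2: (-3.464,-3.536) -> (-11.95,-12.021), length = 12
  seg 3: (-11.95,-12.021) -> (-4.95,-12.021), length = 7
  seg 4: (-4.95,-12.021) -> (13.05,-12.021), length = 18
  seg 5: (13.05,-12.021) -> (14.05,-12.021), length = 1
Total = 43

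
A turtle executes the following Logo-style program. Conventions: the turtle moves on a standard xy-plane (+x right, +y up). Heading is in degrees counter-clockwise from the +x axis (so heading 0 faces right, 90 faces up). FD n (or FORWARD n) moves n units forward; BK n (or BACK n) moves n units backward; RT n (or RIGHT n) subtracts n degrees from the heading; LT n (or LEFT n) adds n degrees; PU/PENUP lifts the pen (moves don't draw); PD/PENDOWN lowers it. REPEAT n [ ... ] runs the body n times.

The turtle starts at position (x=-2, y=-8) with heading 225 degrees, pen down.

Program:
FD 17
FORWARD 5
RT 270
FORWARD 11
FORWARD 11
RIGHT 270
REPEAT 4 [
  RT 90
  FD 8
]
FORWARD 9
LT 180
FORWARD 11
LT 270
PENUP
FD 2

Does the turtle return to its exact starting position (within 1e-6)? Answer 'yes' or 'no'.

Answer: no

Derivation:
Executing turtle program step by step:
Start: pos=(-2,-8), heading=225, pen down
FD 17: (-2,-8) -> (-14.021,-20.021) [heading=225, draw]
FD 5: (-14.021,-20.021) -> (-17.556,-23.556) [heading=225, draw]
RT 270: heading 225 -> 315
FD 11: (-17.556,-23.556) -> (-9.778,-31.335) [heading=315, draw]
FD 11: (-9.778,-31.335) -> (-2,-39.113) [heading=315, draw]
RT 270: heading 315 -> 45
REPEAT 4 [
  -- iteration 1/4 --
  RT 90: heading 45 -> 315
  FD 8: (-2,-39.113) -> (3.657,-44.77) [heading=315, draw]
  -- iteration 2/4 --
  RT 90: heading 315 -> 225
  FD 8: (3.657,-44.77) -> (-2,-50.426) [heading=225, draw]
  -- iteration 3/4 --
  RT 90: heading 225 -> 135
  FD 8: (-2,-50.426) -> (-7.657,-44.77) [heading=135, draw]
  -- iteration 4/4 --
  RT 90: heading 135 -> 45
  FD 8: (-7.657,-44.77) -> (-2,-39.113) [heading=45, draw]
]
FD 9: (-2,-39.113) -> (4.364,-32.749) [heading=45, draw]
LT 180: heading 45 -> 225
FD 11: (4.364,-32.749) -> (-3.414,-40.527) [heading=225, draw]
LT 270: heading 225 -> 135
PU: pen up
FD 2: (-3.414,-40.527) -> (-4.828,-39.113) [heading=135, move]
Final: pos=(-4.828,-39.113), heading=135, 10 segment(s) drawn

Start position: (-2, -8)
Final position: (-4.828, -39.113)
Distance = 31.241; >= 1e-6 -> NOT closed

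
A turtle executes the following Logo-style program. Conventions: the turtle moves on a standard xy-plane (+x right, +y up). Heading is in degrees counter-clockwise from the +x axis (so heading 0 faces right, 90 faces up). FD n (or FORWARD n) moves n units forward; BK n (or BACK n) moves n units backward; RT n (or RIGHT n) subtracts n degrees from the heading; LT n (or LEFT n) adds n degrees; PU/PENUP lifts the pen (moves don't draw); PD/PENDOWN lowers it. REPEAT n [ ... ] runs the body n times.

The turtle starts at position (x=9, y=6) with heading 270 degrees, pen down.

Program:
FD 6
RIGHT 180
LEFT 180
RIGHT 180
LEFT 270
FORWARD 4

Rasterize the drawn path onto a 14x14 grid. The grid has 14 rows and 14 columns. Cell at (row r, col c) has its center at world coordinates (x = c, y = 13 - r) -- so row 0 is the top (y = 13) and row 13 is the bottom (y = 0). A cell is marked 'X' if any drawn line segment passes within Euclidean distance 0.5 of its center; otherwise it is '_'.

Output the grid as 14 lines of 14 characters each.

Segment 0: (9,6) -> (9,0)
Segment 1: (9,0) -> (13,-0)

Answer: ______________
______________
______________
______________
______________
______________
______________
_________X____
_________X____
_________X____
_________X____
_________X____
_________X____
_________XXXXX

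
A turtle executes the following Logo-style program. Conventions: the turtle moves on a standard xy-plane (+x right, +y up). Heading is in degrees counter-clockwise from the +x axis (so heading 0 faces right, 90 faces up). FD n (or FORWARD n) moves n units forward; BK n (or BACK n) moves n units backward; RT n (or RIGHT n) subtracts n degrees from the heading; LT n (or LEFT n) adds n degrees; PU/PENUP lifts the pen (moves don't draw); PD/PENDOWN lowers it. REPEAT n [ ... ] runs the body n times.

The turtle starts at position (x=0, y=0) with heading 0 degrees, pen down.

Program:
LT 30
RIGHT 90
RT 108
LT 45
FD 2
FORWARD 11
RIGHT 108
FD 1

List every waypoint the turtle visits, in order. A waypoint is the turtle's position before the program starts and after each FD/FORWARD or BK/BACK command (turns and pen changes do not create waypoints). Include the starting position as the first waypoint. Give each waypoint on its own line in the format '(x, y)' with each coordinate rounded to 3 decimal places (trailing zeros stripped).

Executing turtle program step by step:
Start: pos=(0,0), heading=0, pen down
LT 30: heading 0 -> 30
RT 90: heading 30 -> 300
RT 108: heading 300 -> 192
LT 45: heading 192 -> 237
FD 2: (0,0) -> (-1.089,-1.677) [heading=237, draw]
FD 11: (-1.089,-1.677) -> (-7.08,-10.903) [heading=237, draw]
RT 108: heading 237 -> 129
FD 1: (-7.08,-10.903) -> (-7.71,-10.126) [heading=129, draw]
Final: pos=(-7.71,-10.126), heading=129, 3 segment(s) drawn
Waypoints (4 total):
(0, 0)
(-1.089, -1.677)
(-7.08, -10.903)
(-7.71, -10.126)

Answer: (0, 0)
(-1.089, -1.677)
(-7.08, -10.903)
(-7.71, -10.126)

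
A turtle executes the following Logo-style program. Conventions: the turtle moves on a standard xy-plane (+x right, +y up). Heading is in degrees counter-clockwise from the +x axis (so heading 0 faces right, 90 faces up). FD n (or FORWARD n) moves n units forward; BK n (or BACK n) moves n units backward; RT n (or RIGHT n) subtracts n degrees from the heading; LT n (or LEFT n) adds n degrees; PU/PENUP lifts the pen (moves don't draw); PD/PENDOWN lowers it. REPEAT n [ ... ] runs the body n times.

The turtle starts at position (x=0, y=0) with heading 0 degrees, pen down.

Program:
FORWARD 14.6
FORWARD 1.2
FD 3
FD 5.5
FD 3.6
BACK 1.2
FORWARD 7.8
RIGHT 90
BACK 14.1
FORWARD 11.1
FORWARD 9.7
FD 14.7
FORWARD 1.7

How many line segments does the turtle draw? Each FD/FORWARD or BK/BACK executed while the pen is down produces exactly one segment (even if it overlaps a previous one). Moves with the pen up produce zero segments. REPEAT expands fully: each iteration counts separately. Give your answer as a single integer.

Executing turtle program step by step:
Start: pos=(0,0), heading=0, pen down
FD 14.6: (0,0) -> (14.6,0) [heading=0, draw]
FD 1.2: (14.6,0) -> (15.8,0) [heading=0, draw]
FD 3: (15.8,0) -> (18.8,0) [heading=0, draw]
FD 5.5: (18.8,0) -> (24.3,0) [heading=0, draw]
FD 3.6: (24.3,0) -> (27.9,0) [heading=0, draw]
BK 1.2: (27.9,0) -> (26.7,0) [heading=0, draw]
FD 7.8: (26.7,0) -> (34.5,0) [heading=0, draw]
RT 90: heading 0 -> 270
BK 14.1: (34.5,0) -> (34.5,14.1) [heading=270, draw]
FD 11.1: (34.5,14.1) -> (34.5,3) [heading=270, draw]
FD 9.7: (34.5,3) -> (34.5,-6.7) [heading=270, draw]
FD 14.7: (34.5,-6.7) -> (34.5,-21.4) [heading=270, draw]
FD 1.7: (34.5,-21.4) -> (34.5,-23.1) [heading=270, draw]
Final: pos=(34.5,-23.1), heading=270, 12 segment(s) drawn
Segments drawn: 12

Answer: 12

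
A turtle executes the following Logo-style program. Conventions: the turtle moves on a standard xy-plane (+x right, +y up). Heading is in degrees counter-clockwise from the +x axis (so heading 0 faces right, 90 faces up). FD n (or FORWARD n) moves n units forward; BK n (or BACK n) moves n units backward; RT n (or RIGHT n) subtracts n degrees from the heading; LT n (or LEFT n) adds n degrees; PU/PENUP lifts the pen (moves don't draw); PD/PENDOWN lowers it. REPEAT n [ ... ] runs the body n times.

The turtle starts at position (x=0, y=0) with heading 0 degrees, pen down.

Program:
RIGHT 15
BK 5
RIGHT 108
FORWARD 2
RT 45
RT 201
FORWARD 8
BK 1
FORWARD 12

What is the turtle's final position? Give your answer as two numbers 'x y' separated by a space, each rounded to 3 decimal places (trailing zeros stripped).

Answer: 12.847 -3.356

Derivation:
Executing turtle program step by step:
Start: pos=(0,0), heading=0, pen down
RT 15: heading 0 -> 345
BK 5: (0,0) -> (-4.83,1.294) [heading=345, draw]
RT 108: heading 345 -> 237
FD 2: (-4.83,1.294) -> (-5.919,-0.383) [heading=237, draw]
RT 45: heading 237 -> 192
RT 201: heading 192 -> 351
FD 8: (-5.919,-0.383) -> (1.983,-1.635) [heading=351, draw]
BK 1: (1.983,-1.635) -> (0.995,-1.478) [heading=351, draw]
FD 12: (0.995,-1.478) -> (12.847,-3.356) [heading=351, draw]
Final: pos=(12.847,-3.356), heading=351, 5 segment(s) drawn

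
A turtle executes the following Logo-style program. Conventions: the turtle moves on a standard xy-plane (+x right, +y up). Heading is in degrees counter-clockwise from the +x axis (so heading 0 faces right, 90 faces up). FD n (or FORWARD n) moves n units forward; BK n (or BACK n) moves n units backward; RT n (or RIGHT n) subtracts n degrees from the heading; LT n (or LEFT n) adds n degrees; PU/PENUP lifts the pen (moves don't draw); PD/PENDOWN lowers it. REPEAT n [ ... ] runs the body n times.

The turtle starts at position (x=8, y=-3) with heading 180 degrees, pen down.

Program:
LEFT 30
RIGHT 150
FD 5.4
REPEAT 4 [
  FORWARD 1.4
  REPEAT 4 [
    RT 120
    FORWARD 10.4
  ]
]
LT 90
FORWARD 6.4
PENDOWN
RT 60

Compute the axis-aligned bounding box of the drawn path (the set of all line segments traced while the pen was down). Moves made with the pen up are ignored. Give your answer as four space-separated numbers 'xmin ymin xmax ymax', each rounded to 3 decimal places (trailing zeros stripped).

Executing turtle program step by step:
Start: pos=(8,-3), heading=180, pen down
LT 30: heading 180 -> 210
RT 150: heading 210 -> 60
FD 5.4: (8,-3) -> (10.7,1.677) [heading=60, draw]
REPEAT 4 [
  -- iteration 1/4 --
  FD 1.4: (10.7,1.677) -> (11.4,2.889) [heading=60, draw]
  REPEAT 4 [
    -- iteration 1/4 --
    RT 120: heading 60 -> 300
    FD 10.4: (11.4,2.889) -> (16.6,-6.118) [heading=300, draw]
    -- iteration 2/4 --
    RT 120: heading 300 -> 180
    FD 10.4: (16.6,-6.118) -> (6.2,-6.118) [heading=180, draw]
    -- iteration 3/4 --
    RT 120: heading 180 -> 60
    FD 10.4: (6.2,-6.118) -> (11.4,2.889) [heading=60, draw]
    -- iteration 4/4 --
    RT 120: heading 60 -> 300
    FD 10.4: (11.4,2.889) -> (16.6,-6.118) [heading=300, draw]
  ]
  -- iteration 2/4 --
  FD 1.4: (16.6,-6.118) -> (17.3,-7.33) [heading=300, draw]
  REPEAT 4 [
    -- iteration 1/4 --
    RT 120: heading 300 -> 180
    FD 10.4: (17.3,-7.33) -> (6.9,-7.33) [heading=180, draw]
    -- iteration 2/4 --
    RT 120: heading 180 -> 60
    FD 10.4: (6.9,-7.33) -> (12.1,1.677) [heading=60, draw]
    -- iteration 3/4 --
    RT 120: heading 60 -> 300
    FD 10.4: (12.1,1.677) -> (17.3,-7.33) [heading=300, draw]
    -- iteration 4/4 --
    RT 120: heading 300 -> 180
    FD 10.4: (17.3,-7.33) -> (6.9,-7.33) [heading=180, draw]
  ]
  -- iteration 3/4 --
  FD 1.4: (6.9,-7.33) -> (5.5,-7.33) [heading=180, draw]
  REPEAT 4 [
    -- iteration 1/4 --
    RT 120: heading 180 -> 60
    FD 10.4: (5.5,-7.33) -> (10.7,1.677) [heading=60, draw]
    -- iteration 2/4 --
    RT 120: heading 60 -> 300
    FD 10.4: (10.7,1.677) -> (15.9,-7.33) [heading=300, draw]
    -- iteration 3/4 --
    RT 120: heading 300 -> 180
    FD 10.4: (15.9,-7.33) -> (5.5,-7.33) [heading=180, draw]
    -- iteration 4/4 --
    RT 120: heading 180 -> 60
    FD 10.4: (5.5,-7.33) -> (10.7,1.677) [heading=60, draw]
  ]
  -- iteration 4/4 --
  FD 1.4: (10.7,1.677) -> (11.4,2.889) [heading=60, draw]
  REPEAT 4 [
    -- iteration 1/4 --
    RT 120: heading 60 -> 300
    FD 10.4: (11.4,2.889) -> (16.6,-6.118) [heading=300, draw]
    -- iteration 2/4 --
    RT 120: heading 300 -> 180
    FD 10.4: (16.6,-6.118) -> (6.2,-6.118) [heading=180, draw]
    -- iteration 3/4 --
    RT 120: heading 180 -> 60
    FD 10.4: (6.2,-6.118) -> (11.4,2.889) [heading=60, draw]
    -- iteration 4/4 --
    RT 120: heading 60 -> 300
    FD 10.4: (11.4,2.889) -> (16.6,-6.118) [heading=300, draw]
  ]
]
LT 90: heading 300 -> 30
FD 6.4: (16.6,-6.118) -> (22.143,-2.918) [heading=30, draw]
PD: pen down
RT 60: heading 30 -> 330
Final: pos=(22.143,-2.918), heading=330, 22 segment(s) drawn

Segment endpoints: x in {5.5, 5.5, 6.2, 6.2, 6.9, 6.9, 8, 10.7, 10.7, 10.7, 11.4, 11.4, 11.4, 11.4, 12.1, 15.9, 16.6, 16.6, 16.6, 17.3, 17.3, 22.143}, y in {-7.33, -7.33, -7.33, -7.33, -7.33, -7.33, -6.118, -6.118, -6.118, -6.118, -6.118, -6.118, -3, -2.918, 1.677, 1.677, 1.677, 2.889, 2.889, 2.889, 2.889}
xmin=5.5, ymin=-7.33, xmax=22.143, ymax=2.889

Answer: 5.5 -7.33 22.143 2.889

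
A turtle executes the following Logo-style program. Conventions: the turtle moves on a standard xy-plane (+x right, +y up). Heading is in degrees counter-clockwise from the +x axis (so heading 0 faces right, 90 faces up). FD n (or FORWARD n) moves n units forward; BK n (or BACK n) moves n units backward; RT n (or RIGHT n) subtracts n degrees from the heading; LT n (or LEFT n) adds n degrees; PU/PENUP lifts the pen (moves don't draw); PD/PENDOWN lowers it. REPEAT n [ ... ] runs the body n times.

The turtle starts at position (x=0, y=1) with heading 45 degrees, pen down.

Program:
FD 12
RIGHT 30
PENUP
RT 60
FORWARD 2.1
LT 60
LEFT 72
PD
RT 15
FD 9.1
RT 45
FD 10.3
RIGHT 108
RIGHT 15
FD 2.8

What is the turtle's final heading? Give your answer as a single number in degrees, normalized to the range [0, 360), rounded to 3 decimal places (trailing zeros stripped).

Executing turtle program step by step:
Start: pos=(0,1), heading=45, pen down
FD 12: (0,1) -> (8.485,9.485) [heading=45, draw]
RT 30: heading 45 -> 15
PU: pen up
RT 60: heading 15 -> 315
FD 2.1: (8.485,9.485) -> (9.97,8) [heading=315, move]
LT 60: heading 315 -> 15
LT 72: heading 15 -> 87
PD: pen down
RT 15: heading 87 -> 72
FD 9.1: (9.97,8) -> (12.782,16.655) [heading=72, draw]
RT 45: heading 72 -> 27
FD 10.3: (12.782,16.655) -> (21.96,21.331) [heading=27, draw]
RT 108: heading 27 -> 279
RT 15: heading 279 -> 264
FD 2.8: (21.96,21.331) -> (21.667,18.546) [heading=264, draw]
Final: pos=(21.667,18.546), heading=264, 4 segment(s) drawn

Answer: 264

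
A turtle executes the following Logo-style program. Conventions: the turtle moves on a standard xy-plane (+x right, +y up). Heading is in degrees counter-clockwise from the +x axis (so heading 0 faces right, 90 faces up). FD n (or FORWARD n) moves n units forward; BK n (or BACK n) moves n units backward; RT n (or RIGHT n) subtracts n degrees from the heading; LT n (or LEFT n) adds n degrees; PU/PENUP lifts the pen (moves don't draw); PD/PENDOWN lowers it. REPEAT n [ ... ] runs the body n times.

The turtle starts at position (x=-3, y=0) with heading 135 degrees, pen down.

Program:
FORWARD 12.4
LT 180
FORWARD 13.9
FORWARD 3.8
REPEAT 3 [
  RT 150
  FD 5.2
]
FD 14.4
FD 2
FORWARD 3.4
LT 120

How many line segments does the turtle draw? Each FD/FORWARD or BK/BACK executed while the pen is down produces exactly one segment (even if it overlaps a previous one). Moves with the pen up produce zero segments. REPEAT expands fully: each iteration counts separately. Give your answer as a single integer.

Executing turtle program step by step:
Start: pos=(-3,0), heading=135, pen down
FD 12.4: (-3,0) -> (-11.768,8.768) [heading=135, draw]
LT 180: heading 135 -> 315
FD 13.9: (-11.768,8.768) -> (-1.939,-1.061) [heading=315, draw]
FD 3.8: (-1.939,-1.061) -> (0.748,-3.748) [heading=315, draw]
REPEAT 3 [
  -- iteration 1/3 --
  RT 150: heading 315 -> 165
  FD 5.2: (0.748,-3.748) -> (-4.275,-2.402) [heading=165, draw]
  -- iteration 2/3 --
  RT 150: heading 165 -> 15
  FD 5.2: (-4.275,-2.402) -> (0.748,-1.056) [heading=15, draw]
  -- iteration 3/3 --
  RT 150: heading 15 -> 225
  FD 5.2: (0.748,-1.056) -> (-2.929,-4.733) [heading=225, draw]
]
FD 14.4: (-2.929,-4.733) -> (-13.112,-14.915) [heading=225, draw]
FD 2: (-13.112,-14.915) -> (-14.526,-16.329) [heading=225, draw]
FD 3.4: (-14.526,-16.329) -> (-16.93,-18.734) [heading=225, draw]
LT 120: heading 225 -> 345
Final: pos=(-16.93,-18.734), heading=345, 9 segment(s) drawn
Segments drawn: 9

Answer: 9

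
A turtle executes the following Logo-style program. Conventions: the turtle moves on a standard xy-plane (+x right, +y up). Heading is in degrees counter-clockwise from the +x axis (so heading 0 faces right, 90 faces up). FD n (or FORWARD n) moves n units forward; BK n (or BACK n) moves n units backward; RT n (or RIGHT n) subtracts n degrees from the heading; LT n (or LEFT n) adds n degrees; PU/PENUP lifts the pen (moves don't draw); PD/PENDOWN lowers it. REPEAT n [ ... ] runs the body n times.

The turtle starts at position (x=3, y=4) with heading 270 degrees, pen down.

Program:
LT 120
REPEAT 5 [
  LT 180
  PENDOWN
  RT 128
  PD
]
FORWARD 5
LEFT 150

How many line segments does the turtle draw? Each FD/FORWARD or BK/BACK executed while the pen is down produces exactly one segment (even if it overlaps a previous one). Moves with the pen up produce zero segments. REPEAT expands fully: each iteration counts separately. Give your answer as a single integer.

Answer: 1

Derivation:
Executing turtle program step by step:
Start: pos=(3,4), heading=270, pen down
LT 120: heading 270 -> 30
REPEAT 5 [
  -- iteration 1/5 --
  LT 180: heading 30 -> 210
  PD: pen down
  RT 128: heading 210 -> 82
  PD: pen down
  -- iteration 2/5 --
  LT 180: heading 82 -> 262
  PD: pen down
  RT 128: heading 262 -> 134
  PD: pen down
  -- iteration 3/5 --
  LT 180: heading 134 -> 314
  PD: pen down
  RT 128: heading 314 -> 186
  PD: pen down
  -- iteration 4/5 --
  LT 180: heading 186 -> 6
  PD: pen down
  RT 128: heading 6 -> 238
  PD: pen down
  -- iteration 5/5 --
  LT 180: heading 238 -> 58
  PD: pen down
  RT 128: heading 58 -> 290
  PD: pen down
]
FD 5: (3,4) -> (4.71,-0.698) [heading=290, draw]
LT 150: heading 290 -> 80
Final: pos=(4.71,-0.698), heading=80, 1 segment(s) drawn
Segments drawn: 1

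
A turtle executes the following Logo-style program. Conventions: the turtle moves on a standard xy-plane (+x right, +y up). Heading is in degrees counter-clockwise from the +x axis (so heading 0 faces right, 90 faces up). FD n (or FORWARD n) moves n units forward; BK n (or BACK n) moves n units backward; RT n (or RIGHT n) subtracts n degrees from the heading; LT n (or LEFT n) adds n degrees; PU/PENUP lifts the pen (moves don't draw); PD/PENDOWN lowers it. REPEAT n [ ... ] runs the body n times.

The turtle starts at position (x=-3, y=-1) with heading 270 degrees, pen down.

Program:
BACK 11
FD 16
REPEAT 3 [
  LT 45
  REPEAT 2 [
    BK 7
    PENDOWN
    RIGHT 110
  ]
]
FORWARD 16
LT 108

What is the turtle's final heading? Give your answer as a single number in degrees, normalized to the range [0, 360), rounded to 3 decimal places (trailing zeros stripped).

Answer: 213

Derivation:
Executing turtle program step by step:
Start: pos=(-3,-1), heading=270, pen down
BK 11: (-3,-1) -> (-3,10) [heading=270, draw]
FD 16: (-3,10) -> (-3,-6) [heading=270, draw]
REPEAT 3 [
  -- iteration 1/3 --
  LT 45: heading 270 -> 315
  REPEAT 2 [
    -- iteration 1/2 --
    BK 7: (-3,-6) -> (-7.95,-1.05) [heading=315, draw]
    PD: pen down
    RT 110: heading 315 -> 205
    -- iteration 2/2 --
    BK 7: (-7.95,-1.05) -> (-1.606,1.908) [heading=205, draw]
    PD: pen down
    RT 110: heading 205 -> 95
  ]
  -- iteration 2/3 --
  LT 45: heading 95 -> 140
  REPEAT 2 [
    -- iteration 1/2 --
    BK 7: (-1.606,1.908) -> (3.757,-2.591) [heading=140, draw]
    PD: pen down
    RT 110: heading 140 -> 30
    -- iteration 2/2 --
    BK 7: (3.757,-2.591) -> (-2.305,-6.091) [heading=30, draw]
    PD: pen down
    RT 110: heading 30 -> 280
  ]
  -- iteration 3/3 --
  LT 45: heading 280 -> 325
  REPEAT 2 [
    -- iteration 1/2 --
    BK 7: (-2.305,-6.091) -> (-8.04,-2.076) [heading=325, draw]
    PD: pen down
    RT 110: heading 325 -> 215
    -- iteration 2/2 --
    BK 7: (-8.04,-2.076) -> (-2.305,1.939) [heading=215, draw]
    PD: pen down
    RT 110: heading 215 -> 105
  ]
]
FD 16: (-2.305,1.939) -> (-6.447,17.393) [heading=105, draw]
LT 108: heading 105 -> 213
Final: pos=(-6.447,17.393), heading=213, 9 segment(s) drawn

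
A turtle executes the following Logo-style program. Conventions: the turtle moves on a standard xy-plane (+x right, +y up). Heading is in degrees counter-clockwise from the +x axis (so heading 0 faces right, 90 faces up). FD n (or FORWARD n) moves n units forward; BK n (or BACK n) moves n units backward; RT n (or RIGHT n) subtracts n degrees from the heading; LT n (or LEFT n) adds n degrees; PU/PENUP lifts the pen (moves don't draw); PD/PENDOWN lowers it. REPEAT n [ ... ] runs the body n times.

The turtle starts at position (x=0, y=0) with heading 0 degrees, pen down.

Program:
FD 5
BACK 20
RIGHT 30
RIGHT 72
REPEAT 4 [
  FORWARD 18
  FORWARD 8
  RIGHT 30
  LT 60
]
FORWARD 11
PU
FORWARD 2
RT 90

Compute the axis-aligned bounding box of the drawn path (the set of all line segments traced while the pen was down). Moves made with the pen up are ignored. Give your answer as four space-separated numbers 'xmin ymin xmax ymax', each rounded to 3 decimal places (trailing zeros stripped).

Executing turtle program step by step:
Start: pos=(0,0), heading=0, pen down
FD 5: (0,0) -> (5,0) [heading=0, draw]
BK 20: (5,0) -> (-15,0) [heading=0, draw]
RT 30: heading 0 -> 330
RT 72: heading 330 -> 258
REPEAT 4 [
  -- iteration 1/4 --
  FD 18: (-15,0) -> (-18.742,-17.607) [heading=258, draw]
  FD 8: (-18.742,-17.607) -> (-20.406,-25.432) [heading=258, draw]
  RT 30: heading 258 -> 228
  LT 60: heading 228 -> 288
  -- iteration 2/4 --
  FD 18: (-20.406,-25.432) -> (-14.843,-42.551) [heading=288, draw]
  FD 8: (-14.843,-42.551) -> (-12.371,-50.159) [heading=288, draw]
  RT 30: heading 288 -> 258
  LT 60: heading 258 -> 318
  -- iteration 3/4 --
  FD 18: (-12.371,-50.159) -> (1.005,-62.204) [heading=318, draw]
  FD 8: (1.005,-62.204) -> (6.951,-67.557) [heading=318, draw]
  RT 30: heading 318 -> 288
  LT 60: heading 288 -> 348
  -- iteration 4/4 --
  FD 18: (6.951,-67.557) -> (24.557,-71.299) [heading=348, draw]
  FD 8: (24.557,-71.299) -> (32.382,-72.962) [heading=348, draw]
  RT 30: heading 348 -> 318
  LT 60: heading 318 -> 18
]
FD 11: (32.382,-72.962) -> (42.844,-69.563) [heading=18, draw]
PU: pen up
FD 2: (42.844,-69.563) -> (44.746,-68.945) [heading=18, move]
RT 90: heading 18 -> 288
Final: pos=(44.746,-68.945), heading=288, 11 segment(s) drawn

Segment endpoints: x in {-20.406, -18.742, -15, -14.843, -12.371, 0, 1.005, 5, 6.951, 24.557, 32.382, 42.844}, y in {-72.962, -71.299, -69.563, -67.557, -62.204, -50.159, -42.551, -25.432, -17.607, 0}
xmin=-20.406, ymin=-72.962, xmax=42.844, ymax=0

Answer: -20.406 -72.962 42.844 0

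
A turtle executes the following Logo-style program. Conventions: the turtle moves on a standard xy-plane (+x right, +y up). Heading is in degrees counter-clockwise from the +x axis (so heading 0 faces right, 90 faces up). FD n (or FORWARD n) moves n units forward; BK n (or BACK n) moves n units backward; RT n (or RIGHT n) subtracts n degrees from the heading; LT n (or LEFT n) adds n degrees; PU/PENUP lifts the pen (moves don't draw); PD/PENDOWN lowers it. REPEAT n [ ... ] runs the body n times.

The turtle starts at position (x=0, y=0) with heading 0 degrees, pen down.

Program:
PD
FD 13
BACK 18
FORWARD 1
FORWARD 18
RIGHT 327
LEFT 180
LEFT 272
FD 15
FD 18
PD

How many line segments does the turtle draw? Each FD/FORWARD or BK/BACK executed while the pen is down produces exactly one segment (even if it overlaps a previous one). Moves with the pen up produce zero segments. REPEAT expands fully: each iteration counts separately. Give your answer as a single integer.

Executing turtle program step by step:
Start: pos=(0,0), heading=0, pen down
PD: pen down
FD 13: (0,0) -> (13,0) [heading=0, draw]
BK 18: (13,0) -> (-5,0) [heading=0, draw]
FD 1: (-5,0) -> (-4,0) [heading=0, draw]
FD 18: (-4,0) -> (14,0) [heading=0, draw]
RT 327: heading 0 -> 33
LT 180: heading 33 -> 213
LT 272: heading 213 -> 125
FD 15: (14,0) -> (5.396,12.287) [heading=125, draw]
FD 18: (5.396,12.287) -> (-4.928,27.032) [heading=125, draw]
PD: pen down
Final: pos=(-4.928,27.032), heading=125, 6 segment(s) drawn
Segments drawn: 6

Answer: 6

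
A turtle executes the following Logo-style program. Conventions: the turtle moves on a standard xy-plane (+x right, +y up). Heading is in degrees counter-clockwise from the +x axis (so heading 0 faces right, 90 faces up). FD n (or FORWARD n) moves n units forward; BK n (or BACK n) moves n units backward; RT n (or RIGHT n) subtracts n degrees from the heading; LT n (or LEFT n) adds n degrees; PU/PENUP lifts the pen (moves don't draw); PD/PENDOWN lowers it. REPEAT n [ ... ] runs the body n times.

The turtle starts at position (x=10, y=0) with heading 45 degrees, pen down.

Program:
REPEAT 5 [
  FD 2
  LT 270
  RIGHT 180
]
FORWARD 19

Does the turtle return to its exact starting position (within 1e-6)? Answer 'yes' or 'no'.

Answer: no

Derivation:
Executing turtle program step by step:
Start: pos=(10,0), heading=45, pen down
REPEAT 5 [
  -- iteration 1/5 --
  FD 2: (10,0) -> (11.414,1.414) [heading=45, draw]
  LT 270: heading 45 -> 315
  RT 180: heading 315 -> 135
  -- iteration 2/5 --
  FD 2: (11.414,1.414) -> (10,2.828) [heading=135, draw]
  LT 270: heading 135 -> 45
  RT 180: heading 45 -> 225
  -- iteration 3/5 --
  FD 2: (10,2.828) -> (8.586,1.414) [heading=225, draw]
  LT 270: heading 225 -> 135
  RT 180: heading 135 -> 315
  -- iteration 4/5 --
  FD 2: (8.586,1.414) -> (10,0) [heading=315, draw]
  LT 270: heading 315 -> 225
  RT 180: heading 225 -> 45
  -- iteration 5/5 --
  FD 2: (10,0) -> (11.414,1.414) [heading=45, draw]
  LT 270: heading 45 -> 315
  RT 180: heading 315 -> 135
]
FD 19: (11.414,1.414) -> (-2.021,14.849) [heading=135, draw]
Final: pos=(-2.021,14.849), heading=135, 6 segment(s) drawn

Start position: (10, 0)
Final position: (-2.021, 14.849)
Distance = 19.105; >= 1e-6 -> NOT closed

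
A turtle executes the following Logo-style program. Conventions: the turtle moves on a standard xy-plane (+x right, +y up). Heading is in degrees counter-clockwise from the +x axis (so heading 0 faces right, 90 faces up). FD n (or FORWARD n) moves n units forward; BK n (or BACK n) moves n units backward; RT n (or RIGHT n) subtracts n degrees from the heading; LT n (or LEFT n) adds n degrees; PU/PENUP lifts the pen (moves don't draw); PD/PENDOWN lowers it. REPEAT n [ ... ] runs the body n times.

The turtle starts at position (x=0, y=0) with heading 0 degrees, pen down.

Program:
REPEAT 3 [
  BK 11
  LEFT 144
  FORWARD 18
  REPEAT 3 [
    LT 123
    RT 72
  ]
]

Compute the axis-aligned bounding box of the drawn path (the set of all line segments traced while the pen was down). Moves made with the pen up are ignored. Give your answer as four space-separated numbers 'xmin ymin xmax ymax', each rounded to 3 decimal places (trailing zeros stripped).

Executing turtle program step by step:
Start: pos=(0,0), heading=0, pen down
REPEAT 3 [
  -- iteration 1/3 --
  BK 11: (0,0) -> (-11,0) [heading=0, draw]
  LT 144: heading 0 -> 144
  FD 18: (-11,0) -> (-25.562,10.58) [heading=144, draw]
  REPEAT 3 [
    -- iteration 1/3 --
    LT 123: heading 144 -> 267
    RT 72: heading 267 -> 195
    -- iteration 2/3 --
    LT 123: heading 195 -> 318
    RT 72: heading 318 -> 246
    -- iteration 3/3 --
    LT 123: heading 246 -> 9
    RT 72: heading 9 -> 297
  ]
  -- iteration 2/3 --
  BK 11: (-25.562,10.58) -> (-30.556,20.381) [heading=297, draw]
  LT 144: heading 297 -> 81
  FD 18: (-30.556,20.381) -> (-27.74,38.16) [heading=81, draw]
  REPEAT 3 [
    -- iteration 1/3 --
    LT 123: heading 81 -> 204
    RT 72: heading 204 -> 132
    -- iteration 2/3 --
    LT 123: heading 132 -> 255
    RT 72: heading 255 -> 183
    -- iteration 3/3 --
    LT 123: heading 183 -> 306
    RT 72: heading 306 -> 234
  ]
  -- iteration 3/3 --
  BK 11: (-27.74,38.16) -> (-21.275,47.059) [heading=234, draw]
  LT 144: heading 234 -> 18
  FD 18: (-21.275,47.059) -> (-4.156,52.621) [heading=18, draw]
  REPEAT 3 [
    -- iteration 1/3 --
    LT 123: heading 18 -> 141
    RT 72: heading 141 -> 69
    -- iteration 2/3 --
    LT 123: heading 69 -> 192
    RT 72: heading 192 -> 120
    -- iteration 3/3 --
    LT 123: heading 120 -> 243
    RT 72: heading 243 -> 171
  ]
]
Final: pos=(-4.156,52.621), heading=171, 6 segment(s) drawn

Segment endpoints: x in {-30.556, -27.74, -25.562, -21.275, -11, -4.156, 0}, y in {0, 10.58, 20.381, 38.16, 47.059, 52.621}
xmin=-30.556, ymin=0, xmax=0, ymax=52.621

Answer: -30.556 0 0 52.621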